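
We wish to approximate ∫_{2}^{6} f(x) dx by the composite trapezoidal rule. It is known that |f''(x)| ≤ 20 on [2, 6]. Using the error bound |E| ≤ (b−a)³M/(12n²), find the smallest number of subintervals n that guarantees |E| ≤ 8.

4

Need 1280/(12n²) ≤ 8.
n² ≥ 1280/(12·8) = 13.3333 ⇒ n ≥ 3.6515, so the smallest n is 4.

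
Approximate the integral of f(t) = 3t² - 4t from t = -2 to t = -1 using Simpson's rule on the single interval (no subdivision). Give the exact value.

S = (b−a)/6 · [f(-2) + 4f(-1.5) + f(-1)] = 0.166667·[20 + 4·12.75 + 7] = 13.

13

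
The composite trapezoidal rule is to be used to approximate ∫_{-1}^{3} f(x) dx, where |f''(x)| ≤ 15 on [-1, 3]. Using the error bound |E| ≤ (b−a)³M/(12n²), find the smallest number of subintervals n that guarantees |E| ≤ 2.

7

Need 960/(12n²) ≤ 2.
n² ≥ 960/(12·2) = 40 ⇒ n ≥ 6.3246, so the smallest n is 7.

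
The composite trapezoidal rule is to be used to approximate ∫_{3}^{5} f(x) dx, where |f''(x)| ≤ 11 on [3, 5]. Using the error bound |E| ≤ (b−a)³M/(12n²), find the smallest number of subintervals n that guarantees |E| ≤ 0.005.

Need 88/(12n²) ≤ 0.005.
n² ≥ 88/(12·0.005) = 1466.67 ⇒ n ≥ 38.2971, so the smallest n is 39.

39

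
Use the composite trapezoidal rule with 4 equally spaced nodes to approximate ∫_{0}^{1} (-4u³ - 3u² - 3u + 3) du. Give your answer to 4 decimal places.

h = (1 − 0)/3 = 0.333333.
Nodes u₀,…,u₃ = 0, 0.333333, 0.666667, 1.
f(u) = -4u³ - 3u² - 3u + 3: f₀=3, f₁=1.518519, f₂=-1.518519, f₃=-7.
(h/2)·[f₀ + 2f₁ + 2f₂ + f₃] = 0.166667·(-4) = -0.6667.

-0.6667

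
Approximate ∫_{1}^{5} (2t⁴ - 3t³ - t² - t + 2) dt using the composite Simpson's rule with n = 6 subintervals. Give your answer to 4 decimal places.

736.4774

h = (5 − 1)/6 = 0.666667.
Nodes t₀,…,t₆ = 1, 1.666667, 2.333333, 3, 3.666667, 4.333333, 5.
f(t) = 2t⁴ - 3t³ - t² - t + 2: f₀=-1, f₁=-0.901235, f₂=15.395062, f₃=71, f₄=198.506173, f₅=439.987654, f₆=847.
(h/3)·[f₀ + 4f₁ + 2f₂ + 4f₃ + 2f₄ + 4f₅ + f₆] = 0.222222·(3314.148148) = 736.4774.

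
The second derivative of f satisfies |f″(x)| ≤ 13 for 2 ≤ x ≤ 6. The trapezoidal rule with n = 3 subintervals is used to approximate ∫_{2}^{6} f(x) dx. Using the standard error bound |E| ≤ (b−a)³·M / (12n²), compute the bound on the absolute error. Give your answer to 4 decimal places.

|E| ≤ (4)³·13 / (12·3²) = 832/108 = 7.7037.

7.7037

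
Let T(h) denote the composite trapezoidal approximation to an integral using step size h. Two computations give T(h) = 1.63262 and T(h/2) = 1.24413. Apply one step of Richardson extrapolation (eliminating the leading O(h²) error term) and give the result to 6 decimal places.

1.114633

R = (4·T(h/2) − T(h)) / 3 = (4·1.24413 − 1.63262)/3 = (3.34390)/3 = 1.114633.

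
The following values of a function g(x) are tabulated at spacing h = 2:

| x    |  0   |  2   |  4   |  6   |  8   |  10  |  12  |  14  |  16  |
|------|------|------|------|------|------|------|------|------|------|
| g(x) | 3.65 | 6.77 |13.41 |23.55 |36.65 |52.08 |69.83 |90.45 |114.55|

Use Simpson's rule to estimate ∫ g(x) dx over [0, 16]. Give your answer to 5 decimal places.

h = 2, n = 8.
(h/3)·[y₀ + 4y₁ + 2y₂ + 4y₃ + 2y₄ + 4y₅ + 2y₆ + 4y₇ + y₈] = 0.666667·(1049.38) = 699.58667.

699.58667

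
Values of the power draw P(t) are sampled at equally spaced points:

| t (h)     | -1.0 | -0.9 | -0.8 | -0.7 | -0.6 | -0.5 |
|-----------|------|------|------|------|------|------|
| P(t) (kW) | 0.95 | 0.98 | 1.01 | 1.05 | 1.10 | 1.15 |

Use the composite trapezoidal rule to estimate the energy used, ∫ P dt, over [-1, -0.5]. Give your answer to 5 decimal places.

0.51900

h = 0.1, n = 5.
(h/2)·[y₀ + 2y₁ + 2y₂ + 2y₃ + 2y₄ + y₅] = 0.05·(10.38) = 0.51900.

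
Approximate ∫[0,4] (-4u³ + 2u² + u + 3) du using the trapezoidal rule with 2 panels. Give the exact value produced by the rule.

-252

h = (4 − 0)/2 = 2.
Nodes u₀,…,u₂ = 0, 2, 4.
f(u) = -4u³ + 2u² + u + 3: f₀=3, f₁=-19, f₂=-217.
(h/2)·[f₀ + 2f₁ + f₂] = 1·(-252) = -252.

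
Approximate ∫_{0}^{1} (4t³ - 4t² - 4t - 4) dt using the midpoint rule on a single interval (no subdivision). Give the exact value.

-6.5

M = (b−a)·f(0.5) = 1·(-6.5) = -6.5.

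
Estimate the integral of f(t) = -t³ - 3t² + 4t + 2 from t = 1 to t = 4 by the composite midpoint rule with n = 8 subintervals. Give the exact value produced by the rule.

h = (4 − 1)/8 = 0.375.
Midpoints m₁,…,m₈ = 1.1875, 1.5625, 1.9375, 2.3125, 2.6875, 3.0625, 3.4375, 3.8125.
f(m₁)=0.844970703125, f(m₂)=-2.888916015625, f(m₃)=-8.784912109375, f(m₄)=-17.159423828125, f(m₅)=-28.328857421875, f(m₆)=-42.609619140625, f(m₇)=-60.318115234375, f(m₈)=-81.770751953125.
h·[f(m₁) + f(m₂) + f(m₃) + f(m₄) + f(m₅) + f(m₆) + f(m₇) + f(m₈)] = 0.375·(-241.015625) = -90.380859375.

-90.380859375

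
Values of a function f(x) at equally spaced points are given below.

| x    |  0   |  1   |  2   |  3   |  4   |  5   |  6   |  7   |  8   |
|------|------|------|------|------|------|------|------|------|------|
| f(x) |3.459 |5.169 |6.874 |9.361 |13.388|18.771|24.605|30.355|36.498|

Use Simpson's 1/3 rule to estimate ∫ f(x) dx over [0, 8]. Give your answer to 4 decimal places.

h = 1, n = 8.
(h/3)·[y₀ + 4y₁ + 2y₂ + 4y₃ + 2y₄ + 4y₅ + 2y₆ + 4y₇ + y₈] = 0.333333·(384.315) = 128.1050.

128.1050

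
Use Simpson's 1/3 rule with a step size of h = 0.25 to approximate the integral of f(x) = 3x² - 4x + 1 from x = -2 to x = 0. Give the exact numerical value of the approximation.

h = (0 − (-2))/8 = 0.25.
Nodes x₀,…,x₈ = -2, -1.75, -1.5, -1.25, -1, -0.75, -0.5, -0.25, 0.
f(x) = 3x² - 4x + 1: f₀=21, f₁=17.1875, f₂=13.75, f₃=10.6875, f₄=8, f₅=5.6875, f₆=3.75, f₇=2.1875, f₈=1.
(h/3)·[f₀ + 4f₁ + 2f₂ + 4f₃ + 2f₄ + 4f₅ + 2f₆ + 4f₇ + f₈] = 0.083333·(216) = 18.

18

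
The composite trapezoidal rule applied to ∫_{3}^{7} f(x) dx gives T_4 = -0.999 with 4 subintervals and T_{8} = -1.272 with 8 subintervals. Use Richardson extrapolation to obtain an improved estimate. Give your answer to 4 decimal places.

-1.3630

R = (4·T_{8} − T_4) / 3 = (4·(-1.272) − (-0.999))/3 = (-4.089)/3 = -1.3630.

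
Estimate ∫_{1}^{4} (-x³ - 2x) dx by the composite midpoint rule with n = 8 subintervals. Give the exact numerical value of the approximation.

-78.486328125

h = (4 − 1)/8 = 0.375.
Midpoints m₁,…,m₈ = 1.1875, 1.5625, 1.9375, 2.3125, 2.6875, 3.0625, 3.4375, 3.8125.
f(m₁)=-4.049560546875, f(m₂)=-6.939697265625, f(m₃)=-11.148193359375, f(m₄)=-16.991455078125, f(m₅)=-24.785888671875, f(m₆)=-34.847900390625, f(m₇)=-47.493896484375, f(m₈)=-63.040283203125.
h·[f(m₁) + f(m₂) + f(m₃) + f(m₄) + f(m₅) + f(m₆) + f(m₇) + f(m₈)] = 0.375·(-209.296875) = -78.486328125.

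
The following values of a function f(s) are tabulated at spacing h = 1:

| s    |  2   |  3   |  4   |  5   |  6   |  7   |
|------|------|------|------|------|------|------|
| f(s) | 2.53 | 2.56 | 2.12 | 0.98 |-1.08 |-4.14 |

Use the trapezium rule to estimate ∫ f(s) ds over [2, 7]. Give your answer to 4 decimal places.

3.7750

h = 1, n = 5.
(h/2)·[y₀ + 2y₁ + 2y₂ + 2y₃ + 2y₄ + y₅] = 0.5·(7.55) = 3.7750.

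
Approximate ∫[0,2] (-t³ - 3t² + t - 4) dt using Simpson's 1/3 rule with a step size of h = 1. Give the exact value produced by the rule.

h = (2 − 0)/2 = 1.
Nodes t₀,…,t₂ = 0, 1, 2.
f(t) = -t³ - 3t² + t - 4: f₀=-4, f₁=-7, f₂=-22.
(h/3)·[f₀ + 4f₁ + f₂] = 0.333333·(-54) = -18.

-18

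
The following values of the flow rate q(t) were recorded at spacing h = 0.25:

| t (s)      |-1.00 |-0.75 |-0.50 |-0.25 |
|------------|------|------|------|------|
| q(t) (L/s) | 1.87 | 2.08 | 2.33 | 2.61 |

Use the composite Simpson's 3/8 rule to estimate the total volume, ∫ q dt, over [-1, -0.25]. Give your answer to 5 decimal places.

h = 0.25, n = 3.
(3h/8)·[y₀ + 3y₁ + 3y₂ + y₃] = 0.09375·(17.71) = 1.66031.

1.66031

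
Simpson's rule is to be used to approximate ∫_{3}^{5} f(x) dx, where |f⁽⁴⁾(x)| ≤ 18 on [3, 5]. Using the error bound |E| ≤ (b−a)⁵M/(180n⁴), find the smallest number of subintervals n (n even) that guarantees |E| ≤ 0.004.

Need 576/(180n⁴) ≤ 0.004.
n⁴ ≥ 576/(180·0.004) = 800 ⇒ n ≥ 5.3183, so the smallest even n is 6. (n must be even for Simpson's rule.)

6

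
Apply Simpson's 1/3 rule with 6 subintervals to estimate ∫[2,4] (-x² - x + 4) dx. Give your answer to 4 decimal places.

-16.6667

h = (4 − 2)/6 = 0.333333.
Nodes x₀,…,x₆ = 2, 2.333333, 2.666667, 3, 3.333333, 3.666667, 4.
f(x) = -x² - x + 4: f₀=-2, f₁=-3.777778, f₂=-5.777778, f₃=-8, f₄=-10.444444, f₅=-13.111111, f₆=-16.
(h/3)·[f₀ + 4f₁ + 2f₂ + 4f₃ + 2f₄ + 4f₅ + f₆] = 0.111111·(-150) = -16.6667.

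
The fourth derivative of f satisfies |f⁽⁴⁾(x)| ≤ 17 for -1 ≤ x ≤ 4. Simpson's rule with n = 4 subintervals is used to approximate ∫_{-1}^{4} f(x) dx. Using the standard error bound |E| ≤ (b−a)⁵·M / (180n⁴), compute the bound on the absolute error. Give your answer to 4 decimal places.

1.1529

|E| ≤ (5)⁵·17 / (180·4⁴) = 53125/46080 = 1.1529.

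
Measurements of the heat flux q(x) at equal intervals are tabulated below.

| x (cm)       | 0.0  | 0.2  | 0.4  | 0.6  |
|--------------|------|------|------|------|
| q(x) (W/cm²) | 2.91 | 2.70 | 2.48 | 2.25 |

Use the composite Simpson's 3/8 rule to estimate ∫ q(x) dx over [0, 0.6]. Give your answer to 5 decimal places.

1.55250

h = 0.2, n = 3.
(3h/8)·[y₀ + 3y₁ + 3y₂ + y₃] = 0.075·(20.70) = 1.55250.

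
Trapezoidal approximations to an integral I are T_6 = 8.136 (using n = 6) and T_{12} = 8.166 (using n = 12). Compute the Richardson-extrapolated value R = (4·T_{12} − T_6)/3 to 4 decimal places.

R = (4·T_{12} − T_6) / 3 = (4·8.166 − 8.136)/3 = (24.528)/3 = 8.1760.

8.1760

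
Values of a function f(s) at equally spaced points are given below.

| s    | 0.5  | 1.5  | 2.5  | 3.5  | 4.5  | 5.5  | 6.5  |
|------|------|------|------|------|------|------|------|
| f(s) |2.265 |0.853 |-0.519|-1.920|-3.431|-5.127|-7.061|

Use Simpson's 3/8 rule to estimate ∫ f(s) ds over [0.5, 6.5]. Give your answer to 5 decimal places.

h = 1, n = 6.
(3h/8)·[y₀ + 3y₁ + 3y₂ + 2y₃ + 3y₄ + 3y₅ + y₆] = 0.375·(-33.308) = -12.49050.

-12.49050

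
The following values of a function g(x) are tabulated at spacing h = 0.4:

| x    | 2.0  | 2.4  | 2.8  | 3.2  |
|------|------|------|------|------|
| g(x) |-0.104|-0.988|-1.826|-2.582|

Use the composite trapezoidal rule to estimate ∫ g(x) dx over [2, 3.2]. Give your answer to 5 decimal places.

-1.66280

h = 0.4, n = 3.
(h/2)·[y₀ + 2y₁ + 2y₂ + y₃] = 0.2·(-8.314) = -1.66280.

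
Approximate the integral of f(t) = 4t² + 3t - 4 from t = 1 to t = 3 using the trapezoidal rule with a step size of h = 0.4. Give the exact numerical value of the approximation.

h = (3 − 1)/5 = 0.4.
Nodes t₀,…,t₅ = 1, 1.4, 1.8, 2.2, 2.6, 3.
f(t) = 4t² + 3t - 4: f₀=3, f₁=8.04, f₂=14.36, f₃=21.96, f₄=30.84, f₅=41.
(h/2)·[f₀ + 2f₁ + 2f₂ + 2f₃ + 2f₄ + f₅] = 0.2·(194.4) = 38.88.

38.88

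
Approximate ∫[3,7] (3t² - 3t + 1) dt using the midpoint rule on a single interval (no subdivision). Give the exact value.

M = (b−a)·f(5) = 4·(61) = 244.

244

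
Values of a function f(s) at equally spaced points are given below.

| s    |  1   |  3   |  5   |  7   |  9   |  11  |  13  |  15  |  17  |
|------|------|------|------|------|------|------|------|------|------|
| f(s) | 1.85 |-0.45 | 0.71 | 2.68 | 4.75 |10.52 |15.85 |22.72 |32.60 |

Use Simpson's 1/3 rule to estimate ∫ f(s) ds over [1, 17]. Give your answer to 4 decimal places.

h = 2, n = 8.
(h/3)·[y₀ + 4y₁ + 2y₂ + 4y₃ + 2y₄ + 4y₅ + 2y₆ + 4y₇ + y₈] = 0.666667·(218.95) = 145.9667.

145.9667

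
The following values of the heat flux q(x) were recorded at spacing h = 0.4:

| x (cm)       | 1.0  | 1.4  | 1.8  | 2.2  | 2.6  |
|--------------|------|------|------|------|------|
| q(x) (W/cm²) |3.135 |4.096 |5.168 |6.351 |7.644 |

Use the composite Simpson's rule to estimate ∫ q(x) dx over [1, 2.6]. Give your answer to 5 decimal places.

8.38707

h = 0.4, n = 4.
(h/3)·[y₀ + 4y₁ + 2y₂ + 4y₃ + y₄] = 0.133333·(62.903) = 8.38707.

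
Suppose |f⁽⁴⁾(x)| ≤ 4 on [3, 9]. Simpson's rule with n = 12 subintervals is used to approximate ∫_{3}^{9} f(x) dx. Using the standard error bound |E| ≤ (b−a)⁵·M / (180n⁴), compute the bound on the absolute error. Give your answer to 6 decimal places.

|E| ≤ (6)⁵·4 / (180·12⁴) = 31104/3732480 = 0.008333.

0.008333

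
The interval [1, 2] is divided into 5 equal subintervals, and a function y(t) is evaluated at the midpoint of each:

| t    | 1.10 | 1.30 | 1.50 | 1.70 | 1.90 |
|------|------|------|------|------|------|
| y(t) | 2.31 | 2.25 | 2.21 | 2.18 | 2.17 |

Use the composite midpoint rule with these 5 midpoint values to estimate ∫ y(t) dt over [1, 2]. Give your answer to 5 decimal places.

h = 0.2, n = 5.
h·[y(m₁) + y(m₂) + y(m₃) + y(m₄) + y(m₅)] = 0.2·(11.12) = 2.22400.

2.22400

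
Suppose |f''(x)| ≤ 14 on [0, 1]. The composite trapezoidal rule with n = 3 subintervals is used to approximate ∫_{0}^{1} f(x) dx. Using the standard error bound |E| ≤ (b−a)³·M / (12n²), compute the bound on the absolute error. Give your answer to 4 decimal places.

|E| ≤ (1)³·14 / (12·3²) = 14/108 = 0.1296.

0.1296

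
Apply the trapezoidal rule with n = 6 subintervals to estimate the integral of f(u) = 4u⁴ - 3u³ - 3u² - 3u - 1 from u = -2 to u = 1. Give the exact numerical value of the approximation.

h = (1 − (-2))/6 = 0.5.
Nodes u₀,…,u₆ = -2, -1.5, -1, -0.5, 0, 0.5, 1.
f(u) = 4u⁴ - 3u³ - 3u² - 3u - 1: f₀=81, f₁=27.125, f₂=6, f₃=0.375, f₄=-1, f₅=-3.375, f₆=-6.
(h/2)·[f₀ + 2f₁ + 2f₂ + 2f₃ + 2f₄ + 2f₅ + f₆] = 0.25·(133.25) = 33.3125.

33.3125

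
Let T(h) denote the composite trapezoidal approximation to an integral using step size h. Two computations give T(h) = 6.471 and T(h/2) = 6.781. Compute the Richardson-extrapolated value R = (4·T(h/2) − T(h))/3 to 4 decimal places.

6.8843

R = (4·T(h/2) − T(h)) / 3 = (4·6.781 − 6.471)/3 = (20.653)/3 = 6.8843.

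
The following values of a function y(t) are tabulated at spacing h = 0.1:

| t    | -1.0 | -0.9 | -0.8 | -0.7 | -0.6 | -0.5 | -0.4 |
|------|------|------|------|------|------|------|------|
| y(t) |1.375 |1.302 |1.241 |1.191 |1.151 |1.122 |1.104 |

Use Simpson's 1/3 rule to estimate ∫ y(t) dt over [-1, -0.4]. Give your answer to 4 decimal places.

0.7241

h = 0.1, n = 6.
(h/3)·[y₀ + 4y₁ + 2y₂ + 4y₃ + 2y₄ + 4y₅ + y₆] = 0.033333·(21.723) = 0.7241.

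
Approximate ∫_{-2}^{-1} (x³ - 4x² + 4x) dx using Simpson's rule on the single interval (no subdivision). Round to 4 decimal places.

-19.0833

S = (b−a)/6 · [f(-2) + 4f(-1.5) + f(-1)] = 0.166667·[(-32) + 4·(-18.375) + (-9)] = -19.0833.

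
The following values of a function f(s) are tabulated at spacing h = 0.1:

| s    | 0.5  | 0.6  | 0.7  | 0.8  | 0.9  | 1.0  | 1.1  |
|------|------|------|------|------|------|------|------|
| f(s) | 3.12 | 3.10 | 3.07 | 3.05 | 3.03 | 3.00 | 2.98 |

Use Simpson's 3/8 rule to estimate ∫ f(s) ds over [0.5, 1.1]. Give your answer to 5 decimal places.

1.83000

h = 0.1, n = 6.
(3h/8)·[y₀ + 3y₁ + 3y₂ + 2y₃ + 3y₄ + 3y₅ + y₆] = 0.0375·(48.80) = 1.83000.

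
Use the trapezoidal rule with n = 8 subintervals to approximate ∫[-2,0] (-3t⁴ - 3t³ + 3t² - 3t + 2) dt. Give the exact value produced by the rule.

h = (0 − (-2))/8 = 0.25.
Nodes t₀,…,t₈ = -2, -1.75, -1.5, -1.25, -1, -0.75, -0.5, -0.25, 0.
f(t) = -3t⁴ - 3t³ + 3t² - 3t + 2: f₀=-4, f₁=4.37890625, f₂=8.1875, f₃=8.97265625, f₄=8, f₅=6.25390625, f₆=4.4375, f₇=2.97265625, f₈=2.
(h/2)·[f₀ + 2f₁ + 2f₂ + 2f₃ + 2f₄ + 2f₅ + 2f₆ + 2f₇ + f₈] = 0.125·(84.40625) = 10.55078125.

10.55078125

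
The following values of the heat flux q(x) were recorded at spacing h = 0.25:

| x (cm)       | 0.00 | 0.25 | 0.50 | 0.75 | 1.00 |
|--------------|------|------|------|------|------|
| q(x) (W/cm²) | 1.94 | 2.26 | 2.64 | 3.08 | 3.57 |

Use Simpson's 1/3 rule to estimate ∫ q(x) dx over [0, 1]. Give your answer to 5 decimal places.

2.67917

h = 0.25, n = 4.
(h/3)·[y₀ + 4y₁ + 2y₂ + 4y₃ + y₄] = 0.083333·(32.15) = 2.67917.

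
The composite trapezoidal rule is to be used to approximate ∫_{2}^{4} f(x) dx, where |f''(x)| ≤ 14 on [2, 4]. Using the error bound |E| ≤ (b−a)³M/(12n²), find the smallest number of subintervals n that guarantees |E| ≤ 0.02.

Need 112/(12n²) ≤ 0.02.
n² ≥ 112/(12·0.02) = 466.667 ⇒ n ≥ 21.6025, so the smallest n is 22.

22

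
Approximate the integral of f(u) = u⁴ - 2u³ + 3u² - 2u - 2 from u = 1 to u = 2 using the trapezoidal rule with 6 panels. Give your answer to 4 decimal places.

0.7370

h = (2 − 1)/6 = 0.166667.
Nodes u₀,…,u₆ = 1, 1.166667, 1.333333, 1.5, 1.666667, 1.833333, 2.
f(u) = u⁴ - 2u³ + 3u² - 2u - 2: f₀=-2, f₁=-1.573302, f₂=-0.913580, f₃=0.0625, f₄=1.456790, f₅=3.389660, f₆=6.
(h/2)·[f₀ + 2f₁ + 2f₂ + 2f₃ + 2f₄ + 2f₅ + f₆] = 0.083333·(8.844136) = 0.7370.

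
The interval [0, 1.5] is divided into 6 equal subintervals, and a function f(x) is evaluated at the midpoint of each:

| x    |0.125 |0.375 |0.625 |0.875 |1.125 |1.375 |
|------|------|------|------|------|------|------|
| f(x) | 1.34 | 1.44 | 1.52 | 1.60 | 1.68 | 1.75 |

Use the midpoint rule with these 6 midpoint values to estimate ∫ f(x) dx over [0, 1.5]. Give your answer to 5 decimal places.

h = 0.25, n = 6.
h·[y(m₁) + y(m₂) + y(m₃) + y(m₄) + y(m₅) + y(m₆)] = 0.25·(9.33) = 2.33250.

2.33250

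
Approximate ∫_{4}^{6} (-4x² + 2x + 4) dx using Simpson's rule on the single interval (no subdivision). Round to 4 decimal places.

-174.6667

S = (b−a)/6 · [f(4) + 4f(5) + f(6)] = 0.333333·[(-52) + 4·(-86) + (-128)] = -174.6667.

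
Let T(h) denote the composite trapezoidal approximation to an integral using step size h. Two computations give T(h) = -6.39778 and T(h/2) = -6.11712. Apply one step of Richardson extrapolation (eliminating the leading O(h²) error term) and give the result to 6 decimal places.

-6.023567

R = (4·T(h/2) − T(h)) / 3 = (4·(-6.11712) − (-6.39778))/3 = (-18.07070)/3 = -6.023567.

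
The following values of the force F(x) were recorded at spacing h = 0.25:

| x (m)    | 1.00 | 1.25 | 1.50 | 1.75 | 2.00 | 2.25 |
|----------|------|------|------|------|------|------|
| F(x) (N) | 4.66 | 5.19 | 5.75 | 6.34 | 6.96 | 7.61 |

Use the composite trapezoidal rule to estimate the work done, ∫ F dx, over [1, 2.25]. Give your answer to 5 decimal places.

h = 0.25, n = 5.
(h/2)·[y₀ + 2y₁ + 2y₂ + 2y₃ + 2y₄ + y₅] = 0.125·(60.75) = 7.59375.

7.59375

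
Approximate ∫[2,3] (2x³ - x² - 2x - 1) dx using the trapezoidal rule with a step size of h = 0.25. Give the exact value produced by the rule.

20.3125

h = (3 − 2)/4 = 0.25.
Nodes x₀,…,x₄ = 2, 2.25, 2.5, 2.75, 3.
f(x) = 2x³ - x² - 2x - 1: f₀=7, f₁=12.21875, f₂=19, f₃=27.53125, f₄=38.
(h/2)·[f₀ + 2f₁ + 2f₂ + 2f₃ + f₄] = 0.125·(162.5) = 20.3125.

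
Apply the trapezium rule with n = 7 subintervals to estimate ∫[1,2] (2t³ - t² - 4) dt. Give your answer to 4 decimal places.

1.1939

h = (2 − 1)/7 = 0.142857.
Nodes t₀,…,t₇ = 1, 1.142857, 1.285714, 1.428571, 1.571429, 1.714286, 1.857143, 2.
f(t) = 2t³ - t² - 4: f₀=-3, f₁=-2.320700, f₂=-1.402332, f₃=-0.209913, f₄=1.291545, f₅=3.137026, f₆=5.361516, f₇=8.
(h/2)·[f₀ + 2f₁ + 2f₂ + 2f₃ + 2f₄ + 2f₅ + 2f₆ + f₇] = 0.071429·(16.714286) = 1.1939.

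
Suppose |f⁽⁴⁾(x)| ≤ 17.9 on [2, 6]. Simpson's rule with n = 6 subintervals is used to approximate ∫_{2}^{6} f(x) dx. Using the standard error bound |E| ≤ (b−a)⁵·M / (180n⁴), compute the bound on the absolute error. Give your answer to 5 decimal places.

|E| ≤ (4)⁵·17.9 / (180·6⁴) = 18329.6/233280 = 0.07857.

0.07857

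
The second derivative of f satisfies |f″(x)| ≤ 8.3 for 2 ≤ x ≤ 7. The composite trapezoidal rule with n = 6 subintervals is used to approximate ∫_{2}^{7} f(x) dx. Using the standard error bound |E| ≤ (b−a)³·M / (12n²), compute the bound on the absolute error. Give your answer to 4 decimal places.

2.4016

|E| ≤ (5)³·8.3 / (12·6²) = 1037.5/432 = 2.4016.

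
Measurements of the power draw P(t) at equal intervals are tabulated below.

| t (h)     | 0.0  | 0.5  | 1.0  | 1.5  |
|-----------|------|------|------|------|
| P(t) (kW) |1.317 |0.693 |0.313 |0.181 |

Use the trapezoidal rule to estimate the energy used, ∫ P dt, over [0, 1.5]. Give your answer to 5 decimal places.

h = 0.5, n = 3.
(h/2)·[y₀ + 2y₁ + 2y₂ + y₃] = 0.25·(3.510) = 0.87750.

0.87750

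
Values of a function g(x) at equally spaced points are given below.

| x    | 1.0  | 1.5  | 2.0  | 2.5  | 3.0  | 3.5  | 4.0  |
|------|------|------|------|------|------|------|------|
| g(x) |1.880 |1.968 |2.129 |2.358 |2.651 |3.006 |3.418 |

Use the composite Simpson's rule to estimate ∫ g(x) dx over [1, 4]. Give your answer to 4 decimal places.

7.3643

h = 0.5, n = 6.
(h/3)·[y₀ + 4y₁ + 2y₂ + 4y₃ + 2y₄ + 4y₅ + y₆] = 0.166667·(44.186) = 7.3643.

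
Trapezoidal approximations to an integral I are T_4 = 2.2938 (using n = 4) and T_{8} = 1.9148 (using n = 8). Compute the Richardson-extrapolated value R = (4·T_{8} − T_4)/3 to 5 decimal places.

1.78847

R = (4·T_{8} − T_4) / 3 = (4·1.9148 − 2.2938)/3 = (5.3654)/3 = 1.78847.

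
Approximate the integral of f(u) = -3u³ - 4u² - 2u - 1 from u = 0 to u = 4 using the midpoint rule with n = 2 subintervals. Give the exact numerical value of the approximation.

h = (4 − 0)/2 = 2.
Midpoints m₁,…,m₂ = 1, 3.
f(m₁)=-10, f(m₂)=-124.
h·[f(m₁) + f(m₂)] = 2·(-134) = -268.

-268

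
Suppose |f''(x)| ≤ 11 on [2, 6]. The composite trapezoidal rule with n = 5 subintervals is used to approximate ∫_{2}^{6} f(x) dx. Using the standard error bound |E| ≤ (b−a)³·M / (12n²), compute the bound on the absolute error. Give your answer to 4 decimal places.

2.3467

|E| ≤ (4)³·11 / (12·5²) = 704/300 = 2.3467.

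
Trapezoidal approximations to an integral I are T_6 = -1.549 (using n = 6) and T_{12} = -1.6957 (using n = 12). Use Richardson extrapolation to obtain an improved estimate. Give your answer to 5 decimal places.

-1.74460

R = (4·T_{12} − T_6) / 3 = (4·(-1.6957) − (-1.549))/3 = (-5.2338)/3 = -1.74460.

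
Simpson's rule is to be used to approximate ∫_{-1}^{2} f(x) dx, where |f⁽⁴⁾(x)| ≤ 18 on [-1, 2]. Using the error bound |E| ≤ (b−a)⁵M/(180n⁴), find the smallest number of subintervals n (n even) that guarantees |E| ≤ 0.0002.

Need 4374/(180n⁴) ≤ 0.0002.
n⁴ ≥ 4374/(180·0.0002) = 121500 ⇒ n ≥ 18.6700, so the smallest even n is 20. (n must be even for Simpson's rule.)

20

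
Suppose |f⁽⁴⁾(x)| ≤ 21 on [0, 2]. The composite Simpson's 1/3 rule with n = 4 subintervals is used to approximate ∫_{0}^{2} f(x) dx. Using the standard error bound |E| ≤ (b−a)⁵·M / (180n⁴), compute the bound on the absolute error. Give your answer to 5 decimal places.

0.01458

|E| ≤ (2)⁵·21 / (180·4⁴) = 672/46080 = 0.01458.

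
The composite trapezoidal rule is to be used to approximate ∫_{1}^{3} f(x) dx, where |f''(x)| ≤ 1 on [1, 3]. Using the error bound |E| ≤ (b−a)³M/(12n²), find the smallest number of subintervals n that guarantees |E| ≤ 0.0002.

Need 8/(12n²) ≤ 0.0002.
n² ≥ 8/(12·0.0002) = 3333.33 ⇒ n ≥ 57.7350, so the smallest n is 58.

58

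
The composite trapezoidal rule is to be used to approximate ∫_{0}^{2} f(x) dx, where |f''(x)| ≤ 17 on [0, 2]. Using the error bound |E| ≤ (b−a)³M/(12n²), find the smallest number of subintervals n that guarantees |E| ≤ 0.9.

4

Need 136/(12n²) ≤ 0.9.
n² ≥ 136/(12·0.9) = 12.5926 ⇒ n ≥ 3.5486, so the smallest n is 4.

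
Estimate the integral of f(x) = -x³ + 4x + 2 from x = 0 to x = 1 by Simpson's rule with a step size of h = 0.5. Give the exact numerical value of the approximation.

3.75

h = (1 − 0)/2 = 0.5.
Nodes x₀,…,x₂ = 0, 0.5, 1.
f(x) = -x³ + 4x + 2: f₀=2, f₁=3.875, f₂=5.
(h/3)·[f₀ + 4f₁ + f₂] = 0.166667·(22.5) = 3.75.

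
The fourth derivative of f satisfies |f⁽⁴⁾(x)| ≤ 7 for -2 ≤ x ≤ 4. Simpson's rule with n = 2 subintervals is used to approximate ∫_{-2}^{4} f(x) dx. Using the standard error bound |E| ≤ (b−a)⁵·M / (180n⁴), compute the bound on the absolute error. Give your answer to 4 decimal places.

18.9000

|E| ≤ (6)⁵·7 / (180·2⁴) = 54432/2880 = 18.9000.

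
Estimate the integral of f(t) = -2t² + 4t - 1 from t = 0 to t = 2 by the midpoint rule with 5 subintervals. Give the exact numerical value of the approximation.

h = (2 − 0)/5 = 0.4.
Midpoints m₁,…,m₅ = 0.2, 0.6, 1, 1.4, 1.8.
f(m₁)=-0.28, f(m₂)=0.68, f(m₃)=1, f(m₄)=0.68, f(m₅)=-0.28.
h·[f(m₁) + f(m₂) + f(m₃) + f(m₄) + f(m₅)] = 0.4·(1.8) = 0.72.

0.72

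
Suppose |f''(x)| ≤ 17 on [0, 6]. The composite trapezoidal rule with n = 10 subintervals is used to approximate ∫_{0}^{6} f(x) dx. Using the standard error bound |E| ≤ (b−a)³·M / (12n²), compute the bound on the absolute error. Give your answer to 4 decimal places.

3.0600

|E| ≤ (6)³·17 / (12·10²) = 3672/1200 = 3.0600.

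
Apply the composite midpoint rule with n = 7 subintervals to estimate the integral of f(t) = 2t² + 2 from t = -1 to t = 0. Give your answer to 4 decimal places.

h = (0 − (-1))/7 = 0.142857.
Midpoints m₁,…,m₇ = -0.928571, -0.785714, -0.642857, -0.5, -0.357143, -0.214286, -0.071429.
f(m₁)=3.724490, f(m₂)=3.234694, f(m₃)=2.826531, f(m₄)=2.5, f(m₅)=2.255102, f(m₆)=2.091837, f(m₇)=2.010204.
h·[f(m₁) + f(m₂) + f(m₃) + f(m₄) + f(m₅) + f(m₆) + f(m₇)] = 0.142857·(18.642857) = 2.6633.

2.6633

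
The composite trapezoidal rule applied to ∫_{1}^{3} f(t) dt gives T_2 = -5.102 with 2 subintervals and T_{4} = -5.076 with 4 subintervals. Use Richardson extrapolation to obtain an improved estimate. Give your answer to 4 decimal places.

R = (4·T_{4} − T_2) / 3 = (4·(-5.076) − (-5.102))/3 = (-15.202)/3 = -5.0673.

-5.0673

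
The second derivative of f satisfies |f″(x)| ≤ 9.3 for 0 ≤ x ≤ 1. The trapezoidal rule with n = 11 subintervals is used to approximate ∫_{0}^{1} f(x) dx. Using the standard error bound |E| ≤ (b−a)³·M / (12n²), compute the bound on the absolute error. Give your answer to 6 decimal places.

0.006405

|E| ≤ (1)³·9.3 / (12·11²) = 9.3/1452 = 0.006405.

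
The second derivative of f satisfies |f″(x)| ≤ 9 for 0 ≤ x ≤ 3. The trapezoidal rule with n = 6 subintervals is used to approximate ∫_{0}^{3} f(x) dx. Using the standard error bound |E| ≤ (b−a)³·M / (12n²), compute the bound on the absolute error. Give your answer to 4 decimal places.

|E| ≤ (3)³·9 / (12·6²) = 243/432 = 0.5625.

0.5625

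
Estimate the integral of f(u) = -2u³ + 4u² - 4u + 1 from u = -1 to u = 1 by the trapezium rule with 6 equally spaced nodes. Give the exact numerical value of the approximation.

4.88

h = (1 − (-1))/5 = 0.4.
Nodes u₀,…,u₅ = -1, -0.6, -0.2, 0.2, 0.6, 1.
f(u) = -2u³ + 4u² - 4u + 1: f₀=11, f₁=5.272, f₂=1.976, f₃=0.344, f₄=-0.392, f₅=-1.
(h/2)·[f₀ + 2f₁ + 2f₂ + 2f₃ + 2f₄ + f₅] = 0.2·(24.4) = 4.88.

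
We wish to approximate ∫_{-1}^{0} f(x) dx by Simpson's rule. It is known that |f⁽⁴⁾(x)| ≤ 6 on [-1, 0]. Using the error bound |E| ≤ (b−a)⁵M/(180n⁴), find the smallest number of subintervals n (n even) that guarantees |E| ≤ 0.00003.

6

Need 6/(180n⁴) ≤ 0.00003.
n⁴ ≥ 6/(180·0.00003) = 1111.11 ⇒ n ≥ 5.7735, so the smallest even n is 6. (n must be even for Simpson's rule.)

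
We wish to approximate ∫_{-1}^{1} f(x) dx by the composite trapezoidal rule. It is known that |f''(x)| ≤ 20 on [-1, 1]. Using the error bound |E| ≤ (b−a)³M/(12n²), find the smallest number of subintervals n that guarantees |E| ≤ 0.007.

Need 160/(12n²) ≤ 0.007.
n² ≥ 160/(12·0.007) = 1904.76 ⇒ n ≥ 43.6436, so the smallest n is 44.

44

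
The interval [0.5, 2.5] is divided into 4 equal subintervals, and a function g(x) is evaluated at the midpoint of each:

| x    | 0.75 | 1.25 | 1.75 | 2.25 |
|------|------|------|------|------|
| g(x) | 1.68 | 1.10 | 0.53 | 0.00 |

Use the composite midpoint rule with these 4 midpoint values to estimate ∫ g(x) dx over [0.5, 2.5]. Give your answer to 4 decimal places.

1.6550

h = 0.5, n = 4.
h·[y(m₁) + y(m₂) + y(m₃) + y(m₄)] = 0.5·(3.31) = 1.6550.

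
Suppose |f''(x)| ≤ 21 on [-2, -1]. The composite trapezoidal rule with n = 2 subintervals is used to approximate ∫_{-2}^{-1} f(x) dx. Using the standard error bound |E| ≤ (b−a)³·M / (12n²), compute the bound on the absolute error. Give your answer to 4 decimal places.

0.4375

|E| ≤ (1)³·21 / (12·2²) = 21/48 = 0.4375.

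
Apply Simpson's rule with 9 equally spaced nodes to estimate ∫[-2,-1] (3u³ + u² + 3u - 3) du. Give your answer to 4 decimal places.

h = (-1 − (-2))/8 = 0.125.
Nodes u₀,…,u₈ = -2, -1.875, -1.75, -1.625, -1.5, -1.375, -1.25, -1.125, -1.
f(u) = 3u³ + u² + 3u - 3: f₀=-29, f₁=-24.884765625, f₂=-21.265625, f₃=-18.107421875, f₄=-15.375, f₅=-13.033203125, f₆=-11.046875, f₇=-9.380859375, f₈=-8.
(h/3)·[f₀ + 4f₁ + 2f₂ + 4f₃ + 2f₄ + 4f₅ + 2f₆ + 4f₇ + f₈] = 0.041667·(-394) = -16.4167.

-16.4167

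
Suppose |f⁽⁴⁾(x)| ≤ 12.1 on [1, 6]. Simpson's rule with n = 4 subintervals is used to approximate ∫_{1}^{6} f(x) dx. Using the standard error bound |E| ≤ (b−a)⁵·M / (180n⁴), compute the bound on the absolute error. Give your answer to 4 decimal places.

0.8206

|E| ≤ (5)⁵·12.1 / (180·4⁴) = 37812.5/46080 = 0.8206.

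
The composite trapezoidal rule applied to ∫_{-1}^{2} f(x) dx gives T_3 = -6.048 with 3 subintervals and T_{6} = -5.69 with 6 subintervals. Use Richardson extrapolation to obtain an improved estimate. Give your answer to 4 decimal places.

R = (4·T_{6} − T_3) / 3 = (4·(-5.69) − (-6.048))/3 = (-16.712)/3 = -5.5707.

-5.5707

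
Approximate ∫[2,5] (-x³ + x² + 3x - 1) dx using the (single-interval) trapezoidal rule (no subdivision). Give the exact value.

T = (b−a)/2 · [f(2) + f(5)] = 1.5·[1 + (-86)] = -127.5.

-127.5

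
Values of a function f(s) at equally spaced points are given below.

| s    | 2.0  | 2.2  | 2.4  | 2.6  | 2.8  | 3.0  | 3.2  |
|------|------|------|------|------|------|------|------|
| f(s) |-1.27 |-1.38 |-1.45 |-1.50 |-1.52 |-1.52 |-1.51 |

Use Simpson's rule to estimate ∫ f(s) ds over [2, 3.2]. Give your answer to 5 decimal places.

h = 0.2, n = 6.
(h/3)·[y₀ + 4y₁ + 2y₂ + 4y₃ + 2y₄ + 4y₅ + y₆] = 0.066667·(-26.32) = -1.75467.

-1.75467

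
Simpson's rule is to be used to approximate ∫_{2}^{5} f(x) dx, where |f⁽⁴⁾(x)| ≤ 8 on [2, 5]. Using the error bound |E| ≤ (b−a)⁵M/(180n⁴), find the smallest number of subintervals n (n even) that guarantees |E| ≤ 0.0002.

Need 1944/(180n⁴) ≤ 0.0002.
n⁴ ≥ 1944/(180·0.0002) = 54000 ⇒ n ≥ 15.2440, so the smallest even n is 16. (n must be even for Simpson's rule.)

16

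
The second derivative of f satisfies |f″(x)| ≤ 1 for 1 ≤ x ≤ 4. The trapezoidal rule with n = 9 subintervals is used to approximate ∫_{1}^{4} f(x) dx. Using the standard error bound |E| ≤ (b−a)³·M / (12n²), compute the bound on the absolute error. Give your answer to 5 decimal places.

|E| ≤ (3)³·1 / (12·9²) = 27/972 = 0.02778.

0.02778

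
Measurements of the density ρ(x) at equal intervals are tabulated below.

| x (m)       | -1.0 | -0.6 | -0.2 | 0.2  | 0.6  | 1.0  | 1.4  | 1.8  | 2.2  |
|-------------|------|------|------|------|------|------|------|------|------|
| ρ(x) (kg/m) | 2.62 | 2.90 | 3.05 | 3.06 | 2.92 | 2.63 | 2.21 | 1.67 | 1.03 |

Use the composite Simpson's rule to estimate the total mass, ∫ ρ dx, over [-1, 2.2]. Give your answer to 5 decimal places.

h = 0.4, n = 8.
(h/3)·[y₀ + 4y₁ + 2y₂ + 4y₃ + 2y₄ + 4y₅ + 2y₆ + 4y₇ + y₈] = 0.133333·(61.05) = 8.14000.

8.14000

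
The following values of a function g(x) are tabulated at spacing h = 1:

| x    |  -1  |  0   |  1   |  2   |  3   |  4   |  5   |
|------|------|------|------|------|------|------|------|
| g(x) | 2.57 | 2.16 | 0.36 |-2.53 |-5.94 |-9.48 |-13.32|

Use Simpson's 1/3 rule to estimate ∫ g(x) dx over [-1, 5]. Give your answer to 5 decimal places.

-20.43667

h = 1, n = 6.
(h/3)·[y₀ + 4y₁ + 2y₂ + 4y₃ + 2y₄ + 4y₅ + y₆] = 0.333333·(-61.31) = -20.43667.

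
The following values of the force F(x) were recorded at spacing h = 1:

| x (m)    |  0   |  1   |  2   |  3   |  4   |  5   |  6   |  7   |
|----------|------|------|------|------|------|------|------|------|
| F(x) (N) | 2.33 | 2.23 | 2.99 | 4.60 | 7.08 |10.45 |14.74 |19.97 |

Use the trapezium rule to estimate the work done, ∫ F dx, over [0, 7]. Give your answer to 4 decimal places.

h = 1, n = 7.
(h/2)·[y₀ + 2y₁ + 2y₂ + 2y₃ + 2y₄ + 2y₅ + 2y₆ + y₇] = 0.5·(106.48) = 53.2400.

53.2400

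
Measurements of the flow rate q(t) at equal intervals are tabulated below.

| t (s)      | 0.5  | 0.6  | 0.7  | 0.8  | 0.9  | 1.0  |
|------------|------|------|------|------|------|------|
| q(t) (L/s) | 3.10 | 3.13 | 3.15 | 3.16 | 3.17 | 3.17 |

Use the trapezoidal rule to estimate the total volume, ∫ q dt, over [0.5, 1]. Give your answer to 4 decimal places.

h = 0.1, n = 5.
(h/2)·[y₀ + 2y₁ + 2y₂ + 2y₃ + 2y₄ + y₅] = 0.05·(31.49) = 1.5745.

1.5745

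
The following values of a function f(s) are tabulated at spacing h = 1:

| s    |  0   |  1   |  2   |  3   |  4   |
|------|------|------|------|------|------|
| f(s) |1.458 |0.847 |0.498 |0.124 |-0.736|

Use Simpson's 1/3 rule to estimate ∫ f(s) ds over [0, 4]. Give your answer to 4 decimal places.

h = 1, n = 4.
(h/3)·[y₀ + 4y₁ + 2y₂ + 4y₃ + y₄] = 0.333333·(5.602) = 1.8673.

1.8673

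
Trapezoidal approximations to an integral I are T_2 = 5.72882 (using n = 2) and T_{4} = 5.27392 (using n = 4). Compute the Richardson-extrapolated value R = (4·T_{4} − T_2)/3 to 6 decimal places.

5.122287

R = (4·T_{4} − T_2) / 3 = (4·5.27392 − 5.72882)/3 = (15.36686)/3 = 5.122287.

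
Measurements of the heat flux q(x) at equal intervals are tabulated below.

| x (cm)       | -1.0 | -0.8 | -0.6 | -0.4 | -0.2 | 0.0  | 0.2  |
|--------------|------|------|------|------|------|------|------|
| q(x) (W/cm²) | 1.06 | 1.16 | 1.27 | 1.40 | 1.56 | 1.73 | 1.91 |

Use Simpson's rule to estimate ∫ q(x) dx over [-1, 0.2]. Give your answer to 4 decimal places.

h = 0.2, n = 6.
(h/3)·[y₀ + 4y₁ + 2y₂ + 4y₃ + 2y₄ + 4y₅ + y₆] = 0.066667·(25.79) = 1.7193.

1.7193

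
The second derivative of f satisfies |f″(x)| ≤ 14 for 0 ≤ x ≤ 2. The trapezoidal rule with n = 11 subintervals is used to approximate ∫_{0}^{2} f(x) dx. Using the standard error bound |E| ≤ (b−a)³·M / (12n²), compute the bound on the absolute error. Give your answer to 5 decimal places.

|E| ≤ (2)³·14 / (12·11²) = 112/1452 = 0.07713.

0.07713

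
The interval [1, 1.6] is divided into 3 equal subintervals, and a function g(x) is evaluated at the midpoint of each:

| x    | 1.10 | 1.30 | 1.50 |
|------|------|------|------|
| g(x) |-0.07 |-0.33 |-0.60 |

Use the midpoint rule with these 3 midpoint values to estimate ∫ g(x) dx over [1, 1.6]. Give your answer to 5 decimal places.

-0.20000

h = 0.2, n = 3.
h·[y(m₁) + y(m₂) + y(m₃)] = 0.2·(-1.00) = -0.20000.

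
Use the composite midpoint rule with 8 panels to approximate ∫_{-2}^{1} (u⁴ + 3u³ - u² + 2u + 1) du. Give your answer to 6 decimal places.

-7.665848

h = (1 − (-2))/8 = 0.375.
Midpoints m₁,…,m₈ = -1.8125, -1.4375, -1.0625, -0.6875, -0.3125, 0.0625, 0.4375, 0.8125.
f(m₁)=-12.9809417724609375, f(m₂)=-8.5827484130859375, f(m₃)=-4.5778656005859375, f(m₄)=-1.5991058349609375, f(m₅)=0.1953277587890625, f(m₆)=1.1218414306640625, f(m₇)=1.9714508056640625, f(m₈)=4.0097808837890625.
h·[f(m₁) + f(m₂) + f(m₃) + f(m₄) + f(m₅) + f(m₆) + f(m₇) + f(m₈)] = 0.375·(-20.4422607421875) = -7.665848.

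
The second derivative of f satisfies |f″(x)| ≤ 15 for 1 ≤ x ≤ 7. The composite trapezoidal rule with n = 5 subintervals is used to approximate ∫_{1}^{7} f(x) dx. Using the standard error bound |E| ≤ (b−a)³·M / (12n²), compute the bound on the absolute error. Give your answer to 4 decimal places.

10.8000

|E| ≤ (6)³·15 / (12·5²) = 3240/300 = 10.8000.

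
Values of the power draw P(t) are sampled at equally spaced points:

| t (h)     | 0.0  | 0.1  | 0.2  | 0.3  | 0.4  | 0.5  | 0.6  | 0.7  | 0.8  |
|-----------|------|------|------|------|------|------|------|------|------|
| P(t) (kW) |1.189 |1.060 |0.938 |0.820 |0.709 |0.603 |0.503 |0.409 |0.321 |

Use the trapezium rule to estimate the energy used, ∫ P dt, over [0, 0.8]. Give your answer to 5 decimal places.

0.57970

h = 0.1, n = 8.
(h/2)·[y₀ + 2y₁ + 2y₂ + 2y₃ + 2y₄ + 2y₅ + 2y₆ + 2y₇ + y₈] = 0.05·(11.594) = 0.57970.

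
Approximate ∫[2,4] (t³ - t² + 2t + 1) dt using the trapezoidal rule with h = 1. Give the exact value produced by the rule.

h = (4 − 2)/2 = 1.
Nodes t₀,…,t₂ = 2, 3, 4.
f(t) = t³ - t² + 2t + 1: f₀=9, f₁=25, f₂=57.
(h/2)·[f₀ + 2f₁ + f₂] = 0.5·(116) = 58.

58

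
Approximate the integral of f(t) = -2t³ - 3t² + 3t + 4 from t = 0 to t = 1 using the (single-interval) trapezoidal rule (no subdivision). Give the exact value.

3

T = (b−a)/2 · [f(0) + f(1)] = 0.5·[4 + 2] = 3.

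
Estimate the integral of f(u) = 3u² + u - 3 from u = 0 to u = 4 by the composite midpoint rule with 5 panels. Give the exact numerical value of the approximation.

59.36

h = (4 − 0)/5 = 0.8.
Midpoints m₁,…,m₅ = 0.4, 1.2, 2, 2.8, 3.6.
f(m₁)=-2.12, f(m₂)=2.52, f(m₃)=11, f(m₄)=23.32, f(m₅)=39.48.
h·[f(m₁) + f(m₂) + f(m₃) + f(m₄) + f(m₅)] = 0.8·(74.2) = 59.36.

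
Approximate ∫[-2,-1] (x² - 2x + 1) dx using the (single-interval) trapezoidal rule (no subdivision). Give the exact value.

T = (b−a)/2 · [f(-2) + f(-1)] = 0.5·[9 + 4] = 6.5.

6.5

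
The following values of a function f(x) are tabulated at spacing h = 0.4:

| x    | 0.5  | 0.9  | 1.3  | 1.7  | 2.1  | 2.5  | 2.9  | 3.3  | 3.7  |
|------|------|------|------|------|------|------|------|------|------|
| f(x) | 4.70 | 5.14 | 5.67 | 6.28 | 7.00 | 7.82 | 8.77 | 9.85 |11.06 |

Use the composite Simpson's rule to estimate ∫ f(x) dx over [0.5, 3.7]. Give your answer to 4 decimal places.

h = 0.4, n = 8.
(h/3)·[y₀ + 4y₁ + 2y₂ + 4y₃ + 2y₄ + 4y₅ + 2y₆ + 4y₇ + y₈] = 0.133333·(175.00) = 23.3333.

23.3333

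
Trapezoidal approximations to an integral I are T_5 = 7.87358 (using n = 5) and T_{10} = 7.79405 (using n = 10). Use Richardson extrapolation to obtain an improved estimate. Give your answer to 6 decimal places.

7.767540

R = (4·T_{10} − T_5) / 3 = (4·7.79405 − 7.87358)/3 = (23.30262)/3 = 7.767540.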